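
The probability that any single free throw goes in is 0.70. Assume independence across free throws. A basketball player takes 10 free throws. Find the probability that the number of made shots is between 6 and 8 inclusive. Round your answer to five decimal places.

X ~ Binomial(10, 0.70); P(6 ≤ X ≤ 8) = Σ C(10,k) p^k (1−p)^(10−k) over k:
  k=6: C(10,6)·0.70^6·0.30^4 = 0.2001209
  k=7: C(10,7)·0.70^7·0.30^3 = 0.2668279
  k=8: C(10,8)·0.70^8·0.30^2 = 0.2334744
Total = 0.7004233

0.70042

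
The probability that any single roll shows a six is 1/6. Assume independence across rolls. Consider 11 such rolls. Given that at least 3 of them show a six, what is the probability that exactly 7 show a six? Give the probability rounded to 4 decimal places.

0.0021

X ~ Binomial(11, 0.166667). Want P(X=7 | X≥3) = P(X=7) / P(X≥3).
P(X=7) = C(11,7)·0.166667^7·0.833333^4 = 0.000568
P(X≥3) = 1 − 0.134588 − 0.296094 − 0.296094 = 0.273225
Ratio = 0.000568 / 0.273225 = 0.002081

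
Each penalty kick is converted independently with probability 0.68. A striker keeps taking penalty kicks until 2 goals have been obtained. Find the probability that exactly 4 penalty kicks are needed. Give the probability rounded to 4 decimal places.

0.1420

Y = trial on which the second success occurs; negative binomial, r=2, p=0.68.
P(Y=4) = C(3,1) · p^2 · (1−p)^2
= 3 · 0.4624 · 0.1024 = 0.142049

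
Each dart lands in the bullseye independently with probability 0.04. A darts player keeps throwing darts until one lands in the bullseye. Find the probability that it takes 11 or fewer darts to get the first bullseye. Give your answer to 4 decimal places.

0.3618

Y = number of darts to the first success; geometric, p = 0.04.
P(Y ≤ 11) = 1 − (1−p)^11 = 1 − 0.638239 = 0.361761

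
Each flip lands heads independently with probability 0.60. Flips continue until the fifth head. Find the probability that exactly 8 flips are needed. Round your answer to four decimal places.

0.1742

Y = trial on which the fifth success occurs; negative binomial, r=5, p=0.60.
P(Y=8) = C(7,4) · p^5 · (1−p)^3
= 35 · 0.07776 · 0.064 = 0.174182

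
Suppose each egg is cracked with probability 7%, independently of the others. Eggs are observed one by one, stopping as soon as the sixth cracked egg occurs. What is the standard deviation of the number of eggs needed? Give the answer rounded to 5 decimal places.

Y = total eggs until the sixth success; negative binomial with r=6, p=0.07.
SD(Y) = √[r(1−p)/p²] = √(1138.7755102) = 33.7457480

33.74575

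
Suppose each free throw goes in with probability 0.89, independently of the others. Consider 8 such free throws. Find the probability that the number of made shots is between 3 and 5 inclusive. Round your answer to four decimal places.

0.0487

X ~ Binomial(8, 0.89); P(3 ≤ X ≤ 5) = Σ C(8,k) p^k (1−p)^(8−k) over k:
  k=3: C(8,3)·0.89^3·0.11^5 = 0.000636
  k=4: C(8,4)·0.89^4·0.11^4 = 0.006430
  k=5: C(8,5)·0.89^5·0.11^3 = 0.041621
Total = 0.048687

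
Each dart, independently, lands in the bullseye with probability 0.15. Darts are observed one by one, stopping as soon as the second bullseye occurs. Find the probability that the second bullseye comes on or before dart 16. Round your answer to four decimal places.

Finishing within 16 darts ⇔ at least 2 successes in the first 16. With X ~ Binomial(16, 0.15), P(Y ≤ 16) = 1 − P(X ≤ 1).
  k=0: C(16,0)·0.15^0·0.85^16 = 0.074251
  k=1: C(16,1)·0.15^1·0.85^15 = 0.209650
1 − 0.283901 = 0.716099

0.7161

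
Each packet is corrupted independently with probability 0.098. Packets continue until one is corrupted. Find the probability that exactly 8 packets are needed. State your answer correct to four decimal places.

0.0476

Geometric (trials to first success), p = 0.098.
P(Y = 8) = (1−p)^7 · p = 0.48579 · 0.098 = 0.047607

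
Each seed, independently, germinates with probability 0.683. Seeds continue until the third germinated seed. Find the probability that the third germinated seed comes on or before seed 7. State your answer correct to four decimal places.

Finishing within 7 seeds ⇔ at least 3 successes in the first 7. With X ~ Binomial(7, 0.683), P(Y ≤ 7) = 1 − P(X ≤ 2).
  k=0: C(7,0)·0.683^0·0.317^7 = 0.000322
  k=1: C(7,1)·0.683^1·0.317^6 = 0.004851
  k=2: C(7,2)·0.683^2·0.317^5 = 0.031359
1 − 0.036532 = 0.963468

0.9635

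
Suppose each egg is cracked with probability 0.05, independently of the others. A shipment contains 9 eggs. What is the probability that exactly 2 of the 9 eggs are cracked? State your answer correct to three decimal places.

X ~ Binomial(n=9, p=0.05).
P(X=2) = C(9,2) · p^2 · (1−p)^7
= 36 · 0.0025 · 0.69834 = 0.06285

0.063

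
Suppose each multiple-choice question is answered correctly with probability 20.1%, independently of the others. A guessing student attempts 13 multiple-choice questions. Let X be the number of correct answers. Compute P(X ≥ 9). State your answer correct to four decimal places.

X ~ Binomial(13, 0.201); P(X ≥ 9) = Σ C(13,k) p^k (1−p)^(13−k) over k:
  k=9: C(13,9)·0.201^9·0.799^4 = 0.000156
  k=10: C(13,10)·0.201^10·0.799^3 = 0.000016
  k=11: C(13,11)·0.201^11·0.799^2 = 0.000001
  k=12: C(13,12)·0.201^12·0.799^1 = 0.000000
  k=13: C(13,13)·0.201^13·0.799^0 = 0.000000
Total = 0.000173

0.0002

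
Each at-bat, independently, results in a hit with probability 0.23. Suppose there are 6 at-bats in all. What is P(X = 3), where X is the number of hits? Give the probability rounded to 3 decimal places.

X ~ Binomial(n=6, p=0.23).
P(X=3) = C(6,3) · p^3 · (1−p)^3
= 20 · 0.012167 · 0.45653 = 0.11109

0.111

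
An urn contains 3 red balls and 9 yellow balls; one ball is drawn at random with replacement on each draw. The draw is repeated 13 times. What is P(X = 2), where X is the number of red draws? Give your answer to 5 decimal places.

0.20590

X ~ Binomial(n=13, p=0.25).
P(X=2) = C(13,2) · p^2 · (1−p)^11
= 78 · 0.0625 · 0.042235 = 0.2058963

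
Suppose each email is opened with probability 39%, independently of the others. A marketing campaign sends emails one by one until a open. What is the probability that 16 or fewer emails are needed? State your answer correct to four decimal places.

0.9996

Y = number of emails to the first success; geometric, p = 0.39.
P(Y ≤ 16) = 1 − (1−p)^16 = 1 − 0.000368 = 0.999632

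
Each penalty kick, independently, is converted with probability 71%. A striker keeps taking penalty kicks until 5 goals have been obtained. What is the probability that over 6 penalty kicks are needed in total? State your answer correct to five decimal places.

Needing more than 6 penalty kicks ⇔ fewer than 5 successes in the first 6. With X ~ Binomial(6, 0.71), P(Y > 6) = P(X ≤ 4).
  k=0: C(6,0)·0.71^0·0.29^6 = 0.0005948
  k=1: C(6,1)·0.71^1·0.29^5 = 0.0087377
  k=2: C(6,2)·0.71^2·0.29^4 = 0.0534811
  k=3: C(6,3)·0.71^3·0.29^3 = 0.1745818
  k=4: C(6,4)·0.71^4·0.29^2 = 0.3205684
P(X ≤ 4) = 0.5579638

0.55796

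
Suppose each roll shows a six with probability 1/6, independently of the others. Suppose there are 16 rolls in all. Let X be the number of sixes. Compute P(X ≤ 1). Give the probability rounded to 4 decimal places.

X ~ Binomial(16, 0.166667); P(X ≤ 1) = Σ C(16,k) p^k (1−p)^(16−k) over k:
  k=0: C(16,0)·0.166667^0·0.833333^16 = 0.054088
  k=1: C(16,1)·0.166667^1·0.833333^15 = 0.173081
Total = 0.227169

0.2272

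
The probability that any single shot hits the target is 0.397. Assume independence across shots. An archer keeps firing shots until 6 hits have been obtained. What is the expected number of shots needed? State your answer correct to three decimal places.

15.113

Y = total shots until the sixth success; negative binomial with r=6, p=0.397.
E[Y] = r / p = 6 / 0.397 = 15.11335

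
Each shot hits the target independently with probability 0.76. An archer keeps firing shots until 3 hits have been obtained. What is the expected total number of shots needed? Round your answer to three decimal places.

3.947

Y = total shots until the third success; negative binomial with r=3, p=0.76.
E[Y] = r / p = 3 / 0.76 = 3.94737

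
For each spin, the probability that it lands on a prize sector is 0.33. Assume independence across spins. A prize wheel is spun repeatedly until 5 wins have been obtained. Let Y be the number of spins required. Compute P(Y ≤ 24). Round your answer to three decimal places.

Finishing within 24 spins ⇔ at least 5 successes in the first 24. With X ~ Binomial(24, 0.33), P(Y ≤ 24) = 1 − P(X ≤ 4).
  k=0: C(24,0)·0.33^0·0.67^24 = 0.00007
  k=1: C(24,1)·0.33^1·0.67^23 = 0.00079
  k=2: C(24,2)·0.33^2·0.67^22 = 0.00448
  k=3: C(24,3)·0.33^3·0.67^21 = 0.01619
  k=4: C(24,4)·0.33^4·0.67^20 = 0.04187
1 − 0.06341 = 0.93659

0.937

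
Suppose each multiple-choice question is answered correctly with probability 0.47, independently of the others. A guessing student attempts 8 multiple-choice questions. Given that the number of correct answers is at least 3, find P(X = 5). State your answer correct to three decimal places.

X ~ Binomial(8, 0.47). Want P(X=5 | X≥3) = P(X=5) / P(X≥3).
P(X=5) = C(8,5)·0.47^5·0.53^3 = 0.19121
P(X≥3) = 1 − 0.00623 − 0.04417 − 0.13709 = 0.81251
Ratio = 0.19121 / 0.81251 = 0.23533

0.235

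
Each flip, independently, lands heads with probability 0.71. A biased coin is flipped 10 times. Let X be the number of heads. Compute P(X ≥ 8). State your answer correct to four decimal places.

0.4099

X ~ Binomial(10, 0.71); P(X ≥ 8) = Σ C(10,k) p^k (1−p)^(10−k) over k:
  k=8: C(10,8)·0.71^8·0.29^2 = 0.244385
  k=9: C(10,9)·0.71^9·0.29^1 = 0.132961
  k=10: C(10,10)·0.71^10·0.29^0 = 0.032552
Total = 0.409899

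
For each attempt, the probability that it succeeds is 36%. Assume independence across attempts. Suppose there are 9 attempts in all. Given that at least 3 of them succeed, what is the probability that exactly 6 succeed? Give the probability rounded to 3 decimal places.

X ~ Binomial(9, 0.36). Want P(X=6 | X≥3) = P(X=6) / P(X≥3).
P(X=6) = C(9,6)·0.36^6·0.64^3 = 0.04793
P(X≥3) = 1 − 0.01801 − 0.09120 − 0.20520 = 0.68559
Ratio = 0.04793 / 0.68559 = 0.06991

0.070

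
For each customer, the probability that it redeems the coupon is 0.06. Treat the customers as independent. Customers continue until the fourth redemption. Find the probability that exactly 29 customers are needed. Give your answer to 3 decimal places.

0.009

Y = trial on which the fourth success occurs; negative binomial, r=4, p=0.06.
P(Y=29) = C(28,3) · p^4 · (1−p)^25
= 3276 · 1.296e-05 · 0.21291 = 0.00904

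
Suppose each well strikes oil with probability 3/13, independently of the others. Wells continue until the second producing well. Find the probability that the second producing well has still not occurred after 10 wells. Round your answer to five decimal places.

Needing more than 10 wells ⇔ fewer than 2 successes in the first 10. With X ~ Binomial(10, 0.230769), P(Y > 10) = P(X ≤ 1).
  k=0: C(10,0)·0.230769^0·0.769231^10 = 0.0725382
  k=1: C(10,1)·0.230769^1·0.769231^9 = 0.2176145
P(X ≤ 1) = 0.2901526

0.29015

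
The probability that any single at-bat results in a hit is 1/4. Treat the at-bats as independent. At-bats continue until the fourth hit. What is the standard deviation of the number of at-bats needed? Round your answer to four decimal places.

Y = total at-bats until the fourth success; negative binomial with r=4, p=0.25.
SD(Y) = √[r(1−p)/p²] = √(48.000000) = 6.928203

6.9282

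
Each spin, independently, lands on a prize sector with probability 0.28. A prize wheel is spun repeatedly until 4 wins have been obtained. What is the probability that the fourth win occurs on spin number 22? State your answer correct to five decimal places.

Y = trial on which the fourth success occurs; negative binomial, r=4, p=0.28.
P(Y=22) = C(21,3) · p^4 · (1−p)^18
= 1330 · 0.0061466 · 0.0027039 = 0.0221039

0.02210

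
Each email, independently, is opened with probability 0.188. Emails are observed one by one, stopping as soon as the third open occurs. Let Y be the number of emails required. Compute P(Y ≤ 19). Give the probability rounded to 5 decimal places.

0.72146

Finishing within 19 emails ⇔ at least 3 successes in the first 19. With X ~ Binomial(19, 0.188), P(Y ≤ 19) = 1 − P(X ≤ 2).
  k=0: C(19,0)·0.188^0·0.812^19 = 0.0191234
  k=1: C(19,1)·0.188^1·0.812^18 = 0.0841240
  k=2: C(19,2)·0.188^2·0.812^17 = 0.1752929
1 − 0.2785403 = 0.7214597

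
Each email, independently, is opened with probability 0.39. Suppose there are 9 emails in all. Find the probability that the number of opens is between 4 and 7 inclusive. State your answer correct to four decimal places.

0.4891

X ~ Binomial(9, 0.39); P(4 ≤ X ≤ 7) = Σ C(9,k) p^k (1−p)^(9−k) over k:
  k=4: C(9,4)·0.39^4·0.61^5 = 0.246194
  k=5: C(9,5)·0.39^5·0.61^4 = 0.157403
  k=6: C(9,6)·0.39^6·0.61^3 = 0.067090
  k=7: C(9,7)·0.39^7·0.61^2 = 0.018383
Total = 0.489070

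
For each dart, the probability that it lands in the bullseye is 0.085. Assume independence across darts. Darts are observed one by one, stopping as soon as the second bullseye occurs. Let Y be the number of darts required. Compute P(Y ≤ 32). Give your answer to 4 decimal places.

Finishing within 32 darts ⇔ at least 2 successes in the first 32. With X ~ Binomial(32, 0.085), P(Y ≤ 32) = 1 − P(X ≤ 1).
  k=0: C(32,0)·0.085^0·0.915^32 = 0.058274
  k=1: C(32,1)·0.085^1·0.915^31 = 0.173230
1 − 0.231504 = 0.768496

0.7685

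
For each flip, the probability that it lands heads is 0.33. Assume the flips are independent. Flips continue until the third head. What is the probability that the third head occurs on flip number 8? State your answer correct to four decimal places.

0.1019

Y = trial on which the third success occurs; negative binomial, r=3, p=0.33.
P(Y=8) = C(7,2) · p^3 · (1−p)^5
= 21 · 0.035937 · 0.13501 = 0.101891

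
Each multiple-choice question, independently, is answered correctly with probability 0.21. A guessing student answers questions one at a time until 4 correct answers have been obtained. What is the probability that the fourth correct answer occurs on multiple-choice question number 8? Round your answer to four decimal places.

0.0265

Y = trial on which the fourth success occurs; negative binomial, r=4, p=0.21.
P(Y=8) = C(7,3) · p^4 · (1−p)^4
= 35 · 0.0019448 · 0.3895 = 0.026513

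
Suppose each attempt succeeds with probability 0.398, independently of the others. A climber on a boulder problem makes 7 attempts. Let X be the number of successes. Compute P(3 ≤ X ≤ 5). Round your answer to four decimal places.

0.5574

X ~ Binomial(7, 0.398); P(3 ≤ X ≤ 5) = Σ C(7,k) p^k (1−p)^(7−k) over k:
  k=3: C(7,3)·0.398^3·0.602^4 = 0.289803
  k=4: C(7,4)·0.398^4·0.602^3 = 0.191597
  k=5: C(7,5)·0.398^5·0.602^2 = 0.076002
Total = 0.557403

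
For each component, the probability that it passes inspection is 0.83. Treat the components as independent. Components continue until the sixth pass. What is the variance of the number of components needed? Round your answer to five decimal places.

1.48062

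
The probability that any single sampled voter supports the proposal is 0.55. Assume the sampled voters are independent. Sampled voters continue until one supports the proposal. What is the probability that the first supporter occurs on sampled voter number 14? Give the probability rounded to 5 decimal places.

Geometric (trials to first success), p = 0.55.
P(Y = 14) = (1−p)^13 · p = 3.1029e-05 · 0.55 = 0.0000171

0.00002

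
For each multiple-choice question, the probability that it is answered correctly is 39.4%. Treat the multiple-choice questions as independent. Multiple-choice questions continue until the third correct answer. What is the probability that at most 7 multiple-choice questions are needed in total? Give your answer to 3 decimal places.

Finishing within 7 multiple-choice questions ⇔ at least 3 successes in the first 7. With X ~ Binomial(7, 0.394), P(Y ≤ 7) = 1 − P(X ≤ 2).
  k=0: C(7,0)·0.394^0·0.606^7 = 0.03001
  k=1: C(7,1)·0.394^1·0.606^6 = 0.13659
  k=2: C(7,2)·0.394^2·0.606^5 = 0.26642
1 − 0.43303 = 0.56697

0.567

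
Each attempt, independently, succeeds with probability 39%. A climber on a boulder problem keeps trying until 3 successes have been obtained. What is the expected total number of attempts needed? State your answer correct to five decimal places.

7.69231

Y = total attempts until the third success; negative binomial with r=3, p=0.39.
E[Y] = r / p = 3 / 0.39 = 7.6923077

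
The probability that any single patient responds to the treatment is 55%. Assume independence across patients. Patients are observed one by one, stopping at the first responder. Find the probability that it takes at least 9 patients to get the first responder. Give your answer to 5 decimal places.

0.00168

Y = number of patients to the first success; geometric, p = 0.55.
P(Y > 8) = P(first 8 all fail) = (1−p)^8 = 0.0016815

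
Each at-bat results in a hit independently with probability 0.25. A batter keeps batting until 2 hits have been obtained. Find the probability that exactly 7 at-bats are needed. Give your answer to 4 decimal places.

Y = trial on which the second success occurs; negative binomial, r=2, p=0.25.
P(Y=7) = C(6,1) · p^2 · (1−p)^5
= 6 · 0.0625 · 0.2373 = 0.088989

0.0890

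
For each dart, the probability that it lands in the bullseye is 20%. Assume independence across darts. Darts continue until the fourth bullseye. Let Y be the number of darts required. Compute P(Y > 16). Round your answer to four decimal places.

0.5981

Needing more than 16 darts ⇔ fewer than 4 successes in the first 16. With X ~ Binomial(16, 0.20), P(Y > 16) = P(X ≤ 3).
  k=0: C(16,0)·0.20^0·0.80^16 = 0.028147
  k=1: C(16,1)·0.20^1·0.80^15 = 0.112590
  k=2: C(16,2)·0.20^2·0.80^14 = 0.211106
  k=3: C(16,3)·0.20^3·0.80^13 = 0.246291
P(X ≤ 3) = 0.598134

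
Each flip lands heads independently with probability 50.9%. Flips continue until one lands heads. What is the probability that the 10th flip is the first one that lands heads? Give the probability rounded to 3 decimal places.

Geometric (trials to first success), p = 0.509.
P(Y = 10) = (1−p)^9 · p = 0.0016586 · 0.509 = 0.00084

0.001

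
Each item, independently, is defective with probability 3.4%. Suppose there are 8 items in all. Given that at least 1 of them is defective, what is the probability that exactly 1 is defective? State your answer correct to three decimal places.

0.883

X ~ Binomial(8, 0.034). Want P(X=1 | X≥1) = P(X=1) / P(X≥1).
P(X=1) = C(8,1)·0.034^1·0.966^7 = 0.21351
P(X≥1) = 1 − 0.75826 = 0.24174
Ratio = 0.21351 / 0.24174 = 0.88320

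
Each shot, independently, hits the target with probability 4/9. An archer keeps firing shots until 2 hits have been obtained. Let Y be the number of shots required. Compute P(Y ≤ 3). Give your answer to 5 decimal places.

0.41701

Finishing within 3 shots ⇔ at least 2 successes in the first 3. With X ~ Binomial(3, 0.444444), P(Y ≤ 3) = 1 − P(X ≤ 1).
  k=0: C(3,0)·0.444444^0·0.555556^3 = 0.1714678
  k=1: C(3,1)·0.444444^1·0.555556^2 = 0.4115226
1 − 0.5829904 = 0.4170096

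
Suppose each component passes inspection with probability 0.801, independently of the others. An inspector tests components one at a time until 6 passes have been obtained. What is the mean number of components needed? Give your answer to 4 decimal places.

7.4906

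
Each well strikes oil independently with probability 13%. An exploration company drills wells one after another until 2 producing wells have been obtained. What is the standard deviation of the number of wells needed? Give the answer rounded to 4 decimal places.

10.1469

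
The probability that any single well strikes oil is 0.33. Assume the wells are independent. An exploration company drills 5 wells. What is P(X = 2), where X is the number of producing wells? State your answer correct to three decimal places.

X ~ Binomial(n=5, p=0.33).
P(X=2) = C(5,2) · p^2 · (1−p)^3
= 10 · 0.1089 · 0.30076 = 0.32753

0.328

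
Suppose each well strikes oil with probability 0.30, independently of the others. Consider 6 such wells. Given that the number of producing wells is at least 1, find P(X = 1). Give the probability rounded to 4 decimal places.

0.3429

X ~ Binomial(6, 0.30). Want P(X=1 | X≥1) = P(X=1) / P(X≥1).
P(X=1) = C(6,1)·0.30^1·0.70^5 = 0.302526
P(X≥1) = 1 − 0.117649 = 0.882351
Ratio = 0.302526 / 0.882351 = 0.342864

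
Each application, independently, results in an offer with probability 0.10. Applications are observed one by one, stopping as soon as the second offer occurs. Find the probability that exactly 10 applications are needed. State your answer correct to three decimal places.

Y = trial on which the second success occurs; negative binomial, r=2, p=0.10.
P(Y=10) = C(9,1) · p^2 · (1−p)^8
= 9 · 0.01 · 0.43047 = 0.03874

0.039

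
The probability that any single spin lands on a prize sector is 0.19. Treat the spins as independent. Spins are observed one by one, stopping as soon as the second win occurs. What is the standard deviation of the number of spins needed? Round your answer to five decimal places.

Y = total spins until the second success; negative binomial with r=2, p=0.19.
SD(Y) = √[r(1−p)/p²] = √(44.8753463) = 6.6989063

6.69891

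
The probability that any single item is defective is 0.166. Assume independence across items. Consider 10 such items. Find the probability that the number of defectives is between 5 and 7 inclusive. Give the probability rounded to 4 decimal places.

X ~ Binomial(10, 0.166); P(5 ≤ X ≤ 7) = Σ C(10,k) p^k (1−p)^(10−k) over k:
  k=5: C(10,5)·0.166^5·0.834^5 = 0.012817
  k=6: C(10,6)·0.166^6·0.834^4 = 0.002126
  k=7: C(10,7)·0.166^7·0.834^3 = 0.000242
Total = 0.015184

0.0152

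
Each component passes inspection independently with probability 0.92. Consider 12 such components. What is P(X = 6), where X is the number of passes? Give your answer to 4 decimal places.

0.0001

X ~ Binomial(n=12, p=0.92).
P(X=6) = C(12,6) · p^6 · (1−p)^6
= 924 · 0.60636 · 2.6214e-07 = 0.000147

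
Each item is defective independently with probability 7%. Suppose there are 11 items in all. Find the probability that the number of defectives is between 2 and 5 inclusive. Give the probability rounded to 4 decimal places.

X ~ Binomial(11, 0.07); P(2 ≤ X ≤ 5) = Σ C(11,k) p^k (1−p)^(11−k) over k:
  k=2: C(11,2)·0.07^2·0.93^9 = 0.140251
  k=3: C(11,3)·0.07^3·0.93^8 = 0.031670
  k=4: C(11,4)·0.07^4·0.93^7 = 0.004767
  k=5: C(11,5)·0.07^5·0.93^6 = 0.000502
Total = 0.177190

0.1772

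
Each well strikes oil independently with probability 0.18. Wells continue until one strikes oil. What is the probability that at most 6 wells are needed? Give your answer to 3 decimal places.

0.696

Y = number of wells to the first success; geometric, p = 0.18.
P(Y ≤ 6) = 1 − (1−p)^6 = 1 − 0.30401 = 0.69599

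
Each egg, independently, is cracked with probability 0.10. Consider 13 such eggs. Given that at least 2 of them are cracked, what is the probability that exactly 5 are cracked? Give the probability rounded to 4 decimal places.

0.0146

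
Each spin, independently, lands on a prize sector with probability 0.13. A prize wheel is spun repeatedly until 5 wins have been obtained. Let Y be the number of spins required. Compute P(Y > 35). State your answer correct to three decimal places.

0.515

Needing more than 35 spins ⇔ fewer than 5 successes in the first 35. With X ~ Binomial(35, 0.13), P(Y > 35) = P(X ≤ 4).
  k=0: C(35,0)·0.13^0·0.87^35 = 0.00764
  k=1: C(35,1)·0.13^1·0.87^34 = 0.03996
  k=2: C(35,2)·0.13^2·0.87^33 = 0.10152
  k=3: C(35,3)·0.13^3·0.87^32 = 0.16686
  k=4: C(35,4)·0.13^4·0.87^31 = 0.19947
P(X ≤ 4) = 0.51545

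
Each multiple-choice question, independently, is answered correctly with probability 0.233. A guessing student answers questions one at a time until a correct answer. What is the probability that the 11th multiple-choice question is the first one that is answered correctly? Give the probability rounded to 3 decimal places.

Geometric (trials to first success), p = 0.233.
P(Y = 11) = (1−p)^10 · p = 0.070462 · 0.233 = 0.01642

0.016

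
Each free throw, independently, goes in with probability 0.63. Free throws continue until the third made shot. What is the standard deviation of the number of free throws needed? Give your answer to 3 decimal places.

1.672

Y = total free throws until the third success; negative binomial with r=3, p=0.63.
SD(Y) = √[r(1−p)/p²] = √(2.79667) = 1.67233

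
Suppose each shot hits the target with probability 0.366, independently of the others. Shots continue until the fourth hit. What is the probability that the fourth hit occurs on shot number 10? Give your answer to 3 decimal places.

Y = trial on which the fourth success occurs; negative binomial, r=4, p=0.366.
P(Y=10) = C(9,3) · p^4 · (1−p)^6
= 84 · 0.017944 · 0.064943 = 0.09789

0.098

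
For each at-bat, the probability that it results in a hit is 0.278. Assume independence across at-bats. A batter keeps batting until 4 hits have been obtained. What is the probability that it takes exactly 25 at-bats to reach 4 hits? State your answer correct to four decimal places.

0.0129

Y = trial on which the fourth success occurs; negative binomial, r=4, p=0.278.
P(Y=25) = C(24,3) · p^4 · (1−p)^21
= 2024 · 0.0059728 · 0.0010697 = 0.012932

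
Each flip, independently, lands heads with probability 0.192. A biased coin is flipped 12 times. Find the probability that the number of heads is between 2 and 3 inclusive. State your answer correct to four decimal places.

X ~ Binomial(12, 0.192); P(2 ≤ X ≤ 3) = Σ C(12,k) p^k (1−p)^(12−k) over k:
  k=2: C(12,2)·0.192^2·0.808^10 = 0.288576
  k=3: C(12,3)·0.192^3·0.808^9 = 0.228575
Total = 0.517151

0.5172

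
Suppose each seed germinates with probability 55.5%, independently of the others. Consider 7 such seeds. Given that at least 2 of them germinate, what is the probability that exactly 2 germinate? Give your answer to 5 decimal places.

0.11680

X ~ Binomial(7, 0.555). Want P(X=2 | X≥2) = P(X=2) / P(X≥2).
P(X=2) = C(7,2)·0.555^2·0.445^5 = 0.1128770
P(X≥2) = 1 − 0.0034556 − 0.0301683 = 0.9663761
Ratio = 0.1128770 / 0.9663761 = 0.1168044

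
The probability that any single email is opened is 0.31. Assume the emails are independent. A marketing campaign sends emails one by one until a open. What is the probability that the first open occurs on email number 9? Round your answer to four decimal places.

0.0159

Geometric (trials to first success), p = 0.31.
P(Y = 9) = (1−p)^8 · p = 0.05138 · 0.31 = 0.015928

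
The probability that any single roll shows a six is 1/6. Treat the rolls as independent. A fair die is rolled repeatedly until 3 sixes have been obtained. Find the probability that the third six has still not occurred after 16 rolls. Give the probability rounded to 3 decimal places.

Needing more than 16 rolls ⇔ fewer than 3 successes in the first 16. With X ~ Binomial(16, 0.166667), P(Y > 16) = P(X ≤ 2).
  k=0: C(16,0)·0.166667^0·0.833333^16 = 0.05409
  k=1: C(16,1)·0.166667^1·0.833333^15 = 0.17308
  k=2: C(16,2)·0.166667^2·0.833333^14 = 0.25962
P(X ≤ 2) = 0.48679

0.487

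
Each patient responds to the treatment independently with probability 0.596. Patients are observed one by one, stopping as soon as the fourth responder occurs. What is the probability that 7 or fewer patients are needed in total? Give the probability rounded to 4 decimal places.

Finishing within 7 patients ⇔ at least 4 successes in the first 7. With X ~ Binomial(7, 0.596), P(Y ≤ 7) = 1 − P(X ≤ 3).
  k=0: C(7,0)·0.596^0·0.404^7 = 0.001757
  k=1: C(7,1)·0.596^1·0.404^6 = 0.018140
  k=2: C(7,2)·0.596^2·0.404^5 = 0.080282
  k=3: C(7,3)·0.596^3·0.404^4 = 0.197393
1 − 0.297572 = 0.702428

0.7024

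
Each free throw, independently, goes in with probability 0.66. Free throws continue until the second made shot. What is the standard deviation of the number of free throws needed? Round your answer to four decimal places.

1.2494

Y = total free throws until the second success; negative binomial with r=2, p=0.66.
SD(Y) = √[r(1−p)/p²] = √(1.561065) = 1.249426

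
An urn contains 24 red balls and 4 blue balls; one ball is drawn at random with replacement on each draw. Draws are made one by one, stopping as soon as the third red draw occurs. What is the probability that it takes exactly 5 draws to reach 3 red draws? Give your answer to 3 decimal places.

Y = trial on which the third success occurs; negative binomial, r=3, p=0.857143.
P(Y=5) = C(4,2) · p^3 · (1−p)^2
= 6 · 0.62974 · 0.020408 = 0.07711

0.077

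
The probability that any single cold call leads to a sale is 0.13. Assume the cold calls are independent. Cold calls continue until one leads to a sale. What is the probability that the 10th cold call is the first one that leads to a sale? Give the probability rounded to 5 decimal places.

Geometric (trials to first success), p = 0.13.
P(Y = 10) = (1−p)^9 · p = 0.28554 · 0.13 = 0.0371207

0.03712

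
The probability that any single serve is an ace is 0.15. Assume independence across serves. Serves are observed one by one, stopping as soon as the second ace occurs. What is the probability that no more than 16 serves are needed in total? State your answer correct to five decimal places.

Finishing within 16 serves ⇔ at least 2 successes in the first 16. With X ~ Binomial(16, 0.15), P(Y ≤ 16) = 1 − P(X ≤ 1).
  k=0: C(16,0)·0.15^0·0.85^16 = 0.0742511
  k=1: C(16,1)·0.15^1·0.85^15 = 0.2096501
1 − 0.2839012 = 0.7160988

0.71610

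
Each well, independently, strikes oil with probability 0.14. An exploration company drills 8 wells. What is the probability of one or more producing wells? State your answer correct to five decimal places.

0.70078

P(at least one) = 1 − P(none) = 1 − (1 − 0.14)^8
= 1 − 0.2992179 = 0.7007821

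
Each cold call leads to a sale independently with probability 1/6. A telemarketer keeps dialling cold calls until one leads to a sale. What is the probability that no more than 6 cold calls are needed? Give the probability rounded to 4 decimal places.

Y = number of cold calls to the first success; geometric, p = 0.166667.
P(Y ≤ 6) = 1 − (1−p)^6 = 1 − 0.334898 = 0.665102

0.6651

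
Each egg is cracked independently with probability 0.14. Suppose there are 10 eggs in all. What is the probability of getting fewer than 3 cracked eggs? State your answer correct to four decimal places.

0.8455

X ~ Binomial(10, 0.14); P(X ≤ 2) = Σ C(10,k) p^k (1−p)^(10−k) over k:
  k=0: C(10,0)·0.14^0·0.86^10 = 0.221302
  k=1: C(10,1)·0.14^1·0.86^9 = 0.360258
  k=2: C(10,2)·0.14^2·0.86^8 = 0.263910
Total = 0.845470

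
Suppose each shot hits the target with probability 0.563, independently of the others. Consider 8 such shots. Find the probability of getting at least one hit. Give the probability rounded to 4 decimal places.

P(at least one) = 1 − P(none) = 1 − (1 − 0.563)^8
= 1 − 0.001330 = 0.998670

0.9987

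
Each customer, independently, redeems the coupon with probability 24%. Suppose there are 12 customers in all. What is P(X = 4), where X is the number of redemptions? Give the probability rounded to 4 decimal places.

X ~ Binomial(n=12, p=0.24).
P(X=4) = C(12,4) · p^4 · (1−p)^8
= 495 · 0.0033178 · 0.1113 = 0.182793

0.1828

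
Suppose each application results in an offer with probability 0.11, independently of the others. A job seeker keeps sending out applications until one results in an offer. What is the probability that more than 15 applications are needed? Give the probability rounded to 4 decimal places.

Y = number of applications to the first success; geometric, p = 0.11.
P(Y > 15) = P(first 15 all fail) = (1−p)^15 = 0.174121

0.1741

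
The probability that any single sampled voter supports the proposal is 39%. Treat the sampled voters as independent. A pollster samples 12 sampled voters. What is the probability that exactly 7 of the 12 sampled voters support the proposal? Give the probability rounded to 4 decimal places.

X ~ Binomial(n=12, p=0.39).
P(X=7) = C(12,7) · p^7 · (1−p)^5
= 792 · 0.0013723 · 0.08446 = 0.091797

0.0918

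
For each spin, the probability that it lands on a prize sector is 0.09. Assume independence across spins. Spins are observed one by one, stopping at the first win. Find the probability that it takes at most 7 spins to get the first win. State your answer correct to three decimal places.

Y = number of spins to the first success; geometric, p = 0.09.
P(Y ≤ 7) = 1 − (1−p)^7 = 1 − 0.51676 = 0.48324

0.483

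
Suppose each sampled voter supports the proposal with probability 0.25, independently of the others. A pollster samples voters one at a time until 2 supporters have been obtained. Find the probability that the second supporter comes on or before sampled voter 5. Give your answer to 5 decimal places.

Finishing within 5 sampled voters ⇔ at least 2 successes in the first 5. With X ~ Binomial(5, 0.25), P(Y ≤ 5) = 1 − P(X ≤ 1).
  k=0: C(5,0)·0.25^0·0.75^5 = 0.2373047
  k=1: C(5,1)·0.25^1·0.75^4 = 0.3955078
1 − 0.6328125 = 0.3671875

0.36719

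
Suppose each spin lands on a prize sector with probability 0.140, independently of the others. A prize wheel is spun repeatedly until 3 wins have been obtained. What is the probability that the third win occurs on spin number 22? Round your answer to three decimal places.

0.033

Y = trial on which the third success occurs; negative binomial, r=3, p=0.14.
P(Y=22) = C(21,2) · p^3 · (1−p)^19
= 210 · 0.002744 · 0.056947 = 0.03282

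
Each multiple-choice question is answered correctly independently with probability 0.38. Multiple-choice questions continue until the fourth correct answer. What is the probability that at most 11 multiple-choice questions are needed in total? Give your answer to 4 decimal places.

0.6545

Finishing within 11 multiple-choice questions ⇔ at least 4 successes in the first 11. With X ~ Binomial(11, 0.38), P(Y ≤ 11) = 1 − P(X ≤ 3).
  k=0: C(11,0)·0.38^0·0.62^11 = 0.005204
  k=1: C(11,1)·0.38^1·0.62^10 = 0.035083
  k=2: C(11,2)·0.38^2·0.62^9 = 0.107512
  k=3: C(11,3)·0.38^3·0.62^8 = 0.197683
1 − 0.345480 = 0.654520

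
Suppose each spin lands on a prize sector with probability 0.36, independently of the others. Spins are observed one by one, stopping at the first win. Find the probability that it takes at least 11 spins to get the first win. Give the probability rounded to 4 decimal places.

Y = number of spins to the first success; geometric, p = 0.36.
P(Y > 10) = P(first 10 all fail) = (1−p)^10 = 0.011529

0.0115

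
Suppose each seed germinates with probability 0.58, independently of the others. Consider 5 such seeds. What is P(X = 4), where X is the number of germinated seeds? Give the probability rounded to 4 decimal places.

X ~ Binomial(n=5, p=0.58).
P(X=4) = C(5,4) · p^4 · (1−p)^1
= 5 · 0.11316 · 0.42 = 0.237646

0.2376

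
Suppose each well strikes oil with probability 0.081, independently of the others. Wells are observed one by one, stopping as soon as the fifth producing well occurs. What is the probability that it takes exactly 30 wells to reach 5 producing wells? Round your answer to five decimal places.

Y = trial on which the fifth success occurs; negative binomial, r=5, p=0.081.
P(Y=30) = C(29,4) · p^5 · (1−p)^25
= 23751 · 3.4868e-06 · 0.12103 = 0.0100229

0.01002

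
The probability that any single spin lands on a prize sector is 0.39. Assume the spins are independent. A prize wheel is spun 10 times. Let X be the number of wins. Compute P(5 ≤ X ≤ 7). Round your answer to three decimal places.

0.332

X ~ Binomial(10, 0.39); P(5 ≤ X ≤ 7) = Σ C(10,k) p^k (1−p)^(10−k) over k:
  k=5: C(10,5)·0.39^5·0.61^5 = 0.19203
  k=6: C(10,6)·0.39^6·0.61^4 = 0.10231
  k=7: C(10,7)·0.39^7·0.61^3 = 0.03738
Total = 0.33172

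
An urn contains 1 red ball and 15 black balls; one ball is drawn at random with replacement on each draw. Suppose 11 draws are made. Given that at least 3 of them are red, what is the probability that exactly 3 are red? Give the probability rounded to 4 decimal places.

0.8721

X ~ Binomial(11, 0.0625). Want P(X=3 | X≥3) = P(X=3) / P(X≥3).
P(X=3) = C(11,3)·0.0625^3·0.9375^8 = 0.024038
P(X≥3) = 1 − 0.491682 − 0.360567 − 0.120189 = 0.027563
Ratio = 0.024038 / 0.027563 = 0.872107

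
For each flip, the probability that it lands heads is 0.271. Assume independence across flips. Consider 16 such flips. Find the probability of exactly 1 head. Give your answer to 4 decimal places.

X ~ Binomial(n=16, p=0.271).
P(X=1) = C(16,1) · p^1 · (1−p)^15
= 16 · 0.271 · 0.008728 = 0.037844

0.0378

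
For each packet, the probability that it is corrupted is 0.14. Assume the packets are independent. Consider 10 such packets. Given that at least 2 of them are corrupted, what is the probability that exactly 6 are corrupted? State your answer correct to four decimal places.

X ~ Binomial(10, 0.14). Want P(X=6 | X≥2) = P(X=6) / P(X≥2).
P(X=6) = C(10,6)·0.14^6·0.86^4 = 0.000865
P(X≥2) = 1 − 0.221302 − 0.360258 = 0.418440
Ratio = 0.000865 / 0.418440 = 0.002067

0.0021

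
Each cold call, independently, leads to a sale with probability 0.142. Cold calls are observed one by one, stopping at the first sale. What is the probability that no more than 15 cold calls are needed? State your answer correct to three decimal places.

0.899

Y = number of cold calls to the first success; geometric, p = 0.142.
P(Y ≤ 15) = 1 − (1−p)^15 = 1 − 0.10053 = 0.89947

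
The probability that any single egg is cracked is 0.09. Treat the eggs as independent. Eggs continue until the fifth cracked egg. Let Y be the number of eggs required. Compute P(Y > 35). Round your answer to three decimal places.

Needing more than 35 eggs ⇔ fewer than 5 successes in the first 35. With X ~ Binomial(35, 0.09), P(Y > 35) = P(X ≤ 4).
  k=0: C(35,0)·0.09^0·0.91^35 = 0.03685
  k=1: C(35,1)·0.09^1·0.91^34 = 0.12756
  k=2: C(35,2)·0.09^2·0.91^33 = 0.21447
  k=3: C(35,3)·0.09^3·0.91^32 = 0.23333
  k=4: C(35,4)·0.09^4·0.91^31 = 0.18461
P(X ≤ 4) = 0.79682

0.797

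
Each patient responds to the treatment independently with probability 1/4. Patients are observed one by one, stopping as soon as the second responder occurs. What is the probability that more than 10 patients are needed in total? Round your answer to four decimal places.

Needing more than 10 patients ⇔ fewer than 2 successes in the first 10. With X ~ Binomial(10, 0.25), P(Y > 10) = P(X ≤ 1).
  k=0: C(10,0)·0.25^0·0.75^10 = 0.056314
  k=1: C(10,1)·0.25^1·0.75^9 = 0.187712
P(X ≤ 1) = 0.244025

0.2440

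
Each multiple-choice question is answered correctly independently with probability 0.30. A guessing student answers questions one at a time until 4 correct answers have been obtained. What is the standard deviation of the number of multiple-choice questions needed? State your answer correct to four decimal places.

5.5777

Y = total multiple-choice questions until the fourth success; negative binomial with r=4, p=0.30.
SD(Y) = √[r(1−p)/p²] = √(31.111111) = 5.577734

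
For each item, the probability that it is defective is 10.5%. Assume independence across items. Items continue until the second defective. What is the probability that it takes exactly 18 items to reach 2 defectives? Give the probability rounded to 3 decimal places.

Y = trial on which the second success occurs; negative binomial, r=2, p=0.105.
P(Y=18) = C(17,1) · p^2 · (1−p)^16
= 17 · 0.011025 · 0.1695 = 0.03177

0.032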